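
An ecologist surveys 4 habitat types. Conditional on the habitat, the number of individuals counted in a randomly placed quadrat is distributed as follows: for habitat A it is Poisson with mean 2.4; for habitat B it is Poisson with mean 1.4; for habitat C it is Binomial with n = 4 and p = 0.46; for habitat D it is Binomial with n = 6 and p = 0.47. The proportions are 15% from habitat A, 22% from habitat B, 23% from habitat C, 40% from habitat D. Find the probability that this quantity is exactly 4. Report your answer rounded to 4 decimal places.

Conditional on each habitat, P(X = 4): A: 0.125408; B: 0.039472; C: 0.0447746; D: 0.205605.
By total probability, P(X = 4) = 0.15·0.125408 + 0.22·0.039472 + 0.23·0.0447746 + 0.4·0.205605 = 0.120035.

0.1200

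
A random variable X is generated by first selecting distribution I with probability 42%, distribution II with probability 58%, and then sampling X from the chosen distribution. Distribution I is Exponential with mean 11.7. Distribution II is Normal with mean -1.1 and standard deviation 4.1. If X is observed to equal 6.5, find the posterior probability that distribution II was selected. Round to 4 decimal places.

Likelihoods f(6.5 | ·): I: 0.0490388; II: 0.0174581.
Posterior ∝ prior × likelihood. Numerator for II: 0.58·0.0174581 = 0.0101257.
Normalizing constant: 0.42·0.0490388 + 0.58·0.0174581 = 0.030722.
P(II | observation) = 0.0101257 / 0.030722 = 0.329592.

0.3296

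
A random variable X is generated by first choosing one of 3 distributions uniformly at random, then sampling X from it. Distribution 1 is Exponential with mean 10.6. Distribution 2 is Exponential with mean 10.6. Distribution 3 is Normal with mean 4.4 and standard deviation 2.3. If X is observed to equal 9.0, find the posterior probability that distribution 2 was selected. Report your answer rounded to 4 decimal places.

0.3874

Likelihoods f(9.0 | ·): 1: 0.0403602; 2: 0.0403602; 3: 0.0234743.
Posterior ∝ prior × likelihood. Numerator for 2: 0.333333·0.0403602 = 0.0134534.
Normalizing constant: 0.333333·0.0403602 + 0.333333·0.0403602 + 0.333333·0.0234743 = 0.0347316.
P(2 | observation) = 0.0134534 / 0.0347316 = 0.387354.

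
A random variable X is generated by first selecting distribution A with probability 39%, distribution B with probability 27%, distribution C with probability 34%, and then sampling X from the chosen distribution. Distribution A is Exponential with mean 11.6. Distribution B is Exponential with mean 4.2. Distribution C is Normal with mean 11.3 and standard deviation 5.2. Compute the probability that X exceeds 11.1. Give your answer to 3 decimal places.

0.344

Conditional on each component, P(X > 11.1): A: 0.384083; B: 0.0711577; C: 0.51534.
By total probability, P(X > 11.1) = 0.39·0.384083 + 0.27·0.0711577 + 0.34·0.51534 = 0.344221.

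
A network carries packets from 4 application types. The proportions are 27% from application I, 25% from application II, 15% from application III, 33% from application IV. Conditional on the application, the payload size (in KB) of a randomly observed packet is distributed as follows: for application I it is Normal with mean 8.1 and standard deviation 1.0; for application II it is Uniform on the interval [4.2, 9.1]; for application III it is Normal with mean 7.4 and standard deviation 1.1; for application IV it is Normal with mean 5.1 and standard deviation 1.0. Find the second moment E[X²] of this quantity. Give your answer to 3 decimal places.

46.849

For each component E[X²] = Var + (mean)², giving I: 66.61; II: 46.2233; III: 55.97; IV: 27.01.
Overall E[X²] = 0.27·66.61 + 0.25·46.2233 + 0.15·55.97 + 0.33·27.01 = 46.8493.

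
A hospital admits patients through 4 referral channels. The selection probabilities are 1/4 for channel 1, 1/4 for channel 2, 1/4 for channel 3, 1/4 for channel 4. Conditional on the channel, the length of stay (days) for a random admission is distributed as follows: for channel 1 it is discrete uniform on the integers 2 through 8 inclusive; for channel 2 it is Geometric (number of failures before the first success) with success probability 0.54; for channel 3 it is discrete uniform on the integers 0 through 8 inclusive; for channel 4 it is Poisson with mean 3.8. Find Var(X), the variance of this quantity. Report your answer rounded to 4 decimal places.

6.4041

Per component, 1: μ=5, E[X²]=29; 2: μ=0.851852, E[X²]=2.30316; 3: μ=4, E[X²]=22.6667; 4: μ=3.8, E[X²]=18.24.
E[X] = 0.25·5 + 0.25·0.851852 + 0.25·4 + 0.25·3.8 = 3.41296.
E[X²] = 0.25·29 + 0.25·2.30316 + 0.25·22.6667 + 0.25·18.24 = 18.0525.
Var(X) = E[X²] − (E[X])² = 18.0525 − 11.6483 = 6.40414.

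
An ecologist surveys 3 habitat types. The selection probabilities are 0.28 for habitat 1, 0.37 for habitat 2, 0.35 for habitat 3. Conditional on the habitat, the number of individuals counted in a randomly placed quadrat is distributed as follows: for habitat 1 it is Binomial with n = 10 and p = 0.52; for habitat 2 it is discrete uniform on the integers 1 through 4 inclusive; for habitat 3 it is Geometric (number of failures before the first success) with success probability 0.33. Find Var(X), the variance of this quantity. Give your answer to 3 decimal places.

Per component, 1: μ=5.2, E[X²]=29.536; 2: μ=2.5, E[X²]=7.5; 3: μ=2.0303, E[X²]=10.2746.
E[X] = 0.28·5.2 + 0.37·2.5 + 0.35·2.0303 = 3.09161.
E[X²] = 0.28·29.536 + 0.37·7.5 + 0.35·10.2746 = 14.6412.
Var(X) = E[X²] − (E[X])² = 14.6412 − 9.55803 = 5.08315.

5.083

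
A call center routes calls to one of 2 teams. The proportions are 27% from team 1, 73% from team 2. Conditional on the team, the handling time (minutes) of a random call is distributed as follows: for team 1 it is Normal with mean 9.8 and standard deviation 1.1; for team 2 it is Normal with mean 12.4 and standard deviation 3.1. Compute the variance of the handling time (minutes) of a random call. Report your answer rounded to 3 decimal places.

8.674

Per component, 1: μ=9.8, E[X²]=97.25; 2: μ=12.4, E[X²]=163.37.
E[X] = 0.27·9.8 + 0.73·12.4 = 11.698.
E[X²] = 0.27·97.25 + 0.73·163.37 = 145.518.
Var(X) = E[X²] − (E[X])² = 145.518 − 136.843 = 8.6744.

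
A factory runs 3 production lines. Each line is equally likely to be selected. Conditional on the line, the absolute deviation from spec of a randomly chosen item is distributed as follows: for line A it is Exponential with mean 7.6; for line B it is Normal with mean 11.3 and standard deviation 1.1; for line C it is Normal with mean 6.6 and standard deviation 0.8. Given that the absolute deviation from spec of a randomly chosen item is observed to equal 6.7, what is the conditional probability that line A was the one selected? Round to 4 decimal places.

0.0992

Likelihoods f(6.7 | ·): A: 0.0544906; B: 5.78273e-05; C: 0.494797.
Posterior ∝ prior × likelihood. Numerator for A: 0.333333·0.0544906 = 0.0181635.
Normalizing constant: 0.333333·0.0544906 + 0.333333·5.78273e-05 + 0.333333·0.494797 = 0.183115.
P(A | observation) = 0.0181635 / 0.183115 = 0.0991918.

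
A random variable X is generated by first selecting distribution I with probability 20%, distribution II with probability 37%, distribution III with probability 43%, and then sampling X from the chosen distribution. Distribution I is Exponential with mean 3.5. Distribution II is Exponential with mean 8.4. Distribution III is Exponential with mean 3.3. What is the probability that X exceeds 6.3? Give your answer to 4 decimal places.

0.2716

Conditional on each component, P(X > 6.3): I: 0.165299; II: 0.472367; III: 0.148215.
By total probability, P(X > 6.3) = 0.2·0.165299 + 0.37·0.472367 + 0.43·0.148215 = 0.271568.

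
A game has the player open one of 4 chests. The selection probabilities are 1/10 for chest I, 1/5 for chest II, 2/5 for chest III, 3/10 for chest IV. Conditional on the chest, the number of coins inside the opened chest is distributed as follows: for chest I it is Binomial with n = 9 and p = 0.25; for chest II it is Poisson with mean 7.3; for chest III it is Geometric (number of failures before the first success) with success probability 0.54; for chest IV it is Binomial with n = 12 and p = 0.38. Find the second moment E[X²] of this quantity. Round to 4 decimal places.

For each component E[X²] = Var + (mean)², giving I: 6.75; II: 60.59; III: 2.30316; IV: 23.6208.
Overall E[X²] = 0.1·6.75 + 0.2·60.59 + 0.4·2.30316 + 0.3·23.6208 = 20.8005.

20.8005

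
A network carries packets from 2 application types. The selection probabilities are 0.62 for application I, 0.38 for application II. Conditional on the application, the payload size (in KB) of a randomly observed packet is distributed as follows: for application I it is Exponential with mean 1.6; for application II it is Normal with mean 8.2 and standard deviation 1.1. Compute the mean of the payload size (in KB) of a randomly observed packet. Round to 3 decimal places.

4.108

Component means — I: 1.6; II: 8.2.
E[X] = 0.62·1.6 + 0.38·8.2 = 4.108.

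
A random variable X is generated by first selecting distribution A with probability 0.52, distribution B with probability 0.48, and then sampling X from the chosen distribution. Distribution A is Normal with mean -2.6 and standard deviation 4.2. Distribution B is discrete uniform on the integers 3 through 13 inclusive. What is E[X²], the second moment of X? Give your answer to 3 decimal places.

For each component E[X²] = Var + (mean)², giving A: 24.4; B: 74.
Overall E[X²] = 0.52·24.4 + 0.48·74 = 48.208.

48.208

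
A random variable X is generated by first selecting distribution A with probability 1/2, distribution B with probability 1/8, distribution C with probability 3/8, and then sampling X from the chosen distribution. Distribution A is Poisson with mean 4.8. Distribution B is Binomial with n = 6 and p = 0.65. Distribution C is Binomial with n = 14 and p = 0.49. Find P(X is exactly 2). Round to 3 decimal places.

Conditional on each component, P(X = 2): A: 0.0948067; B: 0.0951021; C: 0.00676512.
By total probability, P(X = 2) = 0.5·0.0948067 + 0.125·0.0951021 + 0.375·0.00676512 = 0.061828.

0.062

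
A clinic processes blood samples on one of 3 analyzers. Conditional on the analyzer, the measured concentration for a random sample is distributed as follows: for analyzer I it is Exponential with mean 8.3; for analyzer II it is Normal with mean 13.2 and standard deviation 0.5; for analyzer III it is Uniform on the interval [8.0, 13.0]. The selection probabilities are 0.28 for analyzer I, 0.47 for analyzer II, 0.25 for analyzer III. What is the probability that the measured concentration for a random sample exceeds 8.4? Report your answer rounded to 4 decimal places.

Conditional on each analyzer, P(X > 8.4): I: 0.363474; II: 1; III: 0.92.
By total probability, P(X > 8.4) = 0.28·0.363474 + 0.47·1 + 0.25·0.92 = 0.801773.

0.8018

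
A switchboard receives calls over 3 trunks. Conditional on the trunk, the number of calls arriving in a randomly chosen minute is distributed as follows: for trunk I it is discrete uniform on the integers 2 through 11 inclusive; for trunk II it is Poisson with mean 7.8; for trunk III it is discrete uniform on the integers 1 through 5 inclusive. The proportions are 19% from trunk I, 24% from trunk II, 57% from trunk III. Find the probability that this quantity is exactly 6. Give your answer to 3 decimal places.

Conditional on each trunk, P(X = 6): I: 0.1; II: 0.128156; III: 0.
By total probability, P(X = 6) = 0.19·0.1 + 0.24·0.128156 + 0.57·0 = 0.0497574.

0.050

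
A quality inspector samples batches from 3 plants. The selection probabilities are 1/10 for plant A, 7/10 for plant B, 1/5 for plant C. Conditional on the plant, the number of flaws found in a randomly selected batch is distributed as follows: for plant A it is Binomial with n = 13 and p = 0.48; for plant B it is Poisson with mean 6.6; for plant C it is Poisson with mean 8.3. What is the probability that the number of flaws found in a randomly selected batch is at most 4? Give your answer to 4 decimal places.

Conditional on each plant, P(X ≤ 4): A: 0.167385; B: 0.212704; C: 0.0836969.
By total probability, P(X ≤ 4) = 0.1·0.167385 + 0.7·0.212704 + 0.2·0.0836969 = 0.18237.

0.1824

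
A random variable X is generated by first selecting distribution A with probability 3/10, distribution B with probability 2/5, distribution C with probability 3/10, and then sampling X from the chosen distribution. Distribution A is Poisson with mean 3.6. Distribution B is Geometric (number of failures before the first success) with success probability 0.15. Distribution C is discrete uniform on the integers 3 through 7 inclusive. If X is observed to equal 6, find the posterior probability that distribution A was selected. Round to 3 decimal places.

0.231

Likelihoods P(X=6 | ·): A: 0.0826081; B: 0.0565724; C: 0.2.
Posterior ∝ prior × likelihood. Numerator for A: 0.3·0.0826081 = 0.0247824.
Normalizing constant: 0.3·0.0826081 + 0.4·0.0565724 + 0.3·0.2 = 0.107411.
P(A | observation) = 0.0247824 / 0.107411 = 0.230724.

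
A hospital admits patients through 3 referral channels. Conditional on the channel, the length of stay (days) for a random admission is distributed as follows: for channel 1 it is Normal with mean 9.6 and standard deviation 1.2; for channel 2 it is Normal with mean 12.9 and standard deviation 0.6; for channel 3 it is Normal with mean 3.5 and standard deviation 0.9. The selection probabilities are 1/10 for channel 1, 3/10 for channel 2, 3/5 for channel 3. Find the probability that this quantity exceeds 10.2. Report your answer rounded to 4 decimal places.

Conditional on each channel, P(X > 10.2): 1: 0.308538; 2: 0.999997; 3: 4.86278e-14.
By total probability, P(X > 10.2) = 0.1·0.308538 + 0.3·0.999997 + 0.6·4.86278e-14 = 0.330853.

0.3309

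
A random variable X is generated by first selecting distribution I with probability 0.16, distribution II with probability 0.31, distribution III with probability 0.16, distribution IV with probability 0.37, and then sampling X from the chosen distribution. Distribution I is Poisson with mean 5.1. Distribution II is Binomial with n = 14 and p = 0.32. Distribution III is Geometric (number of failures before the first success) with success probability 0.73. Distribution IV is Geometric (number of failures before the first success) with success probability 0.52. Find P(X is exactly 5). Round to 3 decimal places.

0.098

Conditional on each component, P(X = 5): I: 0.175294; II: 0.208831; III: 0.00104747; IV: 0.0132498.
By total probability, P(X = 5) = 0.16·0.175294 + 0.31·0.208831 + 0.16·0.00104747 + 0.37·0.0132498 = 0.0978546.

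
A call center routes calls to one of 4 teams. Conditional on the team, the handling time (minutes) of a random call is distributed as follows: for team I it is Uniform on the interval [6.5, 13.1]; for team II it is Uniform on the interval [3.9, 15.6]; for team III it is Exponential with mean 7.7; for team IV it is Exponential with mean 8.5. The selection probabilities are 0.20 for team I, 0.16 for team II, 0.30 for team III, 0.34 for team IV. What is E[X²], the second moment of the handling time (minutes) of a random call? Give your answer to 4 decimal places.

For each component E[X²] = Var + (mean)², giving I: 99.67; II: 106.47; III: 118.58; IV: 144.5.
Overall E[X²] = 0.2·99.67 + 0.16·106.47 + 0.3·118.58 + 0.34·144.5 = 121.673.

121.6732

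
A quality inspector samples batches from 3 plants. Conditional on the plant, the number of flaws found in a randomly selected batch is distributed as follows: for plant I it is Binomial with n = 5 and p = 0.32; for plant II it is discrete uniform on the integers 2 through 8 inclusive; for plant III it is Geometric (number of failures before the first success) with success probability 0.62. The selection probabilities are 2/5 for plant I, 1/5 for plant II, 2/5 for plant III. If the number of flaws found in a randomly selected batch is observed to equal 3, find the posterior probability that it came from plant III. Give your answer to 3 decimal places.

Likelihoods P(X=3 | ·): I: 0.151519; II: 0.142857; III: 0.0340206.
Posterior ∝ prior × likelihood. Numerator for III: 0.4·0.0340206 = 0.0136083.
Normalizing constant: 0.4·0.151519 + 0.2·0.142857 + 0.4·0.0340206 = 0.102787.
P(III | observation) = 0.0136083 / 0.102787 = 0.132392.

0.132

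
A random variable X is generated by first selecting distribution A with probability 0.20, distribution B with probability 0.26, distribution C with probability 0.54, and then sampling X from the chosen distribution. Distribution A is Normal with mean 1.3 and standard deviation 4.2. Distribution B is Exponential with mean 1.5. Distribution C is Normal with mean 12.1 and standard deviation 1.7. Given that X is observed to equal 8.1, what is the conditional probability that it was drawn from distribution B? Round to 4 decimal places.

Likelihoods f(8.1 | ·): A: 0.0256123; B: 0.00301105; C: 0.014732.
Posterior ∝ prior × likelihood. Numerator for B: 0.26·0.00301105 = 0.000782874.
Normalizing constant: 0.2·0.0256123 + 0.26·0.00301105 + 0.54·0.014732 = 0.0138606.
P(B | observation) = 0.000782874 / 0.0138606 = 0.0564819.

0.0565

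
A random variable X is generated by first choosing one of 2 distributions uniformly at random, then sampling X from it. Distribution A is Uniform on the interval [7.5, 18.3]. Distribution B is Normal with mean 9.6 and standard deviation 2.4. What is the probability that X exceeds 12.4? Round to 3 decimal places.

0.334

Conditional on each component, P(X > 12.4): A: 0.546296; B: 0.121673.
By total probability, P(X > 12.4) = 0.5·0.546296 + 0.5·0.121673 = 0.333984.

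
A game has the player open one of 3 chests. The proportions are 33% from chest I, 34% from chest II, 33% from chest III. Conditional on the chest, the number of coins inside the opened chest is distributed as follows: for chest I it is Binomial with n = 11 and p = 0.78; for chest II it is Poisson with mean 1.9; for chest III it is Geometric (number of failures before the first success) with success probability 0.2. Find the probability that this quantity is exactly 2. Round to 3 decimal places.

Conditional on each chest, P(X = 2): I: 4.03976e-05; II: 0.269971; III: 0.128.
By total probability, P(X = 2) = 0.33·4.03976e-05 + 0.34·0.269971 + 0.33·0.128 = 0.134044.

0.134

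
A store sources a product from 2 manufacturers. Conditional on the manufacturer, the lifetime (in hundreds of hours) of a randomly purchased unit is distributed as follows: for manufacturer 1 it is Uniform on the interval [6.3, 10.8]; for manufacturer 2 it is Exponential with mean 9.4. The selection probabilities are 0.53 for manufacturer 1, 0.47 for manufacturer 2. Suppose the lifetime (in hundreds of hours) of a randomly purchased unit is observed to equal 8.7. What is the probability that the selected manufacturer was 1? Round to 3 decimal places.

Likelihoods f(8.7 | ·): 1: 0.222222; 2: 0.0421618.
Posterior ∝ prior × likelihood. Numerator for 1: 0.53·0.222222 = 0.117778.
Normalizing constant: 0.53·0.222222 + 0.47·0.0421618 = 0.137594.
P(1 | observation) = 0.117778 / 0.137594 = 0.855982.

0.856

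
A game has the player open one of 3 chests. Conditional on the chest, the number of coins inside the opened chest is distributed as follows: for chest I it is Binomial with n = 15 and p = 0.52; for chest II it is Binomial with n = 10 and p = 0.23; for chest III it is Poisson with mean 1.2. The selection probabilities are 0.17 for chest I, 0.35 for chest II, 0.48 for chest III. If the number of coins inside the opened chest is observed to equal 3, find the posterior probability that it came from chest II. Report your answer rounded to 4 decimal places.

0.6546

Likelihoods P(X=3 | ·): I: 0.0095701; II: 0.234315; III: 0.0867439.
Posterior ∝ prior × likelihood. Numerator for II: 0.35·0.234315 = 0.0820102.
Normalizing constant: 0.17·0.0095701 + 0.35·0.234315 + 0.48·0.0867439 = 0.125274.
P(II | observation) = 0.0820102 / 0.125274 = 0.654646.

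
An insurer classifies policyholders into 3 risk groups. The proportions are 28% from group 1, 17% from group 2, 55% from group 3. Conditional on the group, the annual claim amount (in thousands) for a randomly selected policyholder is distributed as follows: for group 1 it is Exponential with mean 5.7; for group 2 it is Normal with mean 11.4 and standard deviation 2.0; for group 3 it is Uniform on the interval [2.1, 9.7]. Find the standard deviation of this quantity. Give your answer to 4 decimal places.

4.0995

Per component, 1: μ=5.7, E[X²]=64.98; 2: μ=11.4, E[X²]=133.96; 3: μ=5.9, E[X²]=39.6233.
E[X] = 0.28·5.7 + 0.17·11.4 + 0.55·5.9 = 6.779.
E[X²] = 0.28·64.98 + 0.17·133.96 + 0.55·39.6233 = 62.7604.
Var(X) = E[X²] − (E[X])² = 62.7604 − 45.9548 = 16.8056.
SD(X) = √16.8056 = 4.09946.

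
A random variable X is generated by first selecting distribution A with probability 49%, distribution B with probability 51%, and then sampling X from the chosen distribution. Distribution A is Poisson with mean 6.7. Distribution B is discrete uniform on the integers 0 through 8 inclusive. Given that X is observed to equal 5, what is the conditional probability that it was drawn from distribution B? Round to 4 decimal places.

Likelihoods P(X=5 | ·): A: 0.13849; B: 0.111111.
Posterior ∝ prior × likelihood. Numerator for B: 0.51·0.111111 = 0.0566667.
Normalizing constant: 0.49·0.13849 + 0.51·0.111111 = 0.124527.
P(B | observation) = 0.0566667 / 0.124527 = 0.455055.

0.4551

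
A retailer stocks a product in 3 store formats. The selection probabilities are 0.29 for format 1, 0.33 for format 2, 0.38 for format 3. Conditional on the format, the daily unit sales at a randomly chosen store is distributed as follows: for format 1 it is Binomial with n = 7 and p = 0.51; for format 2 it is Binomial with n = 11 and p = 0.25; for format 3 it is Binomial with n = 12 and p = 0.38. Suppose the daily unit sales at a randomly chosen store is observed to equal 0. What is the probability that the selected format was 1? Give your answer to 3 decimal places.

Likelihoods P(X=0 | ·): 1: 0.00678223; 2: 0.0422351; 3: 0.00322627.
Posterior ∝ prior × likelihood. Numerator for 1: 0.29·0.00678223 = 0.00196685.
Normalizing constant: 0.29·0.00678223 + 0.33·0.0422351 + 0.38·0.00322627 = 0.0171304.
P(1 | observation) = 0.00196685 / 0.0171304 = 0.114816.

0.115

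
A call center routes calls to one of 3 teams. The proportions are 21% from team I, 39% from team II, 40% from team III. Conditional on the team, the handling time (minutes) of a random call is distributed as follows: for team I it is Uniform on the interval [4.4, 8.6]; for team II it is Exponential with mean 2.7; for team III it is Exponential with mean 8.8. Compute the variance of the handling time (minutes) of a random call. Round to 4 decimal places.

Per component, I: μ=6.5, E[X²]=43.72; II: μ=2.7, E[X²]=14.58; III: μ=8.8, E[X²]=154.88.
E[X] = 0.21·6.5 + 0.39·2.7 + 0.4·8.8 = 5.938.
E[X²] = 0.21·43.72 + 0.39·14.58 + 0.4·154.88 = 76.8194.
Var(X) = E[X²] − (E[X])² = 76.8194 − 35.2598 = 41.5596.

41.5596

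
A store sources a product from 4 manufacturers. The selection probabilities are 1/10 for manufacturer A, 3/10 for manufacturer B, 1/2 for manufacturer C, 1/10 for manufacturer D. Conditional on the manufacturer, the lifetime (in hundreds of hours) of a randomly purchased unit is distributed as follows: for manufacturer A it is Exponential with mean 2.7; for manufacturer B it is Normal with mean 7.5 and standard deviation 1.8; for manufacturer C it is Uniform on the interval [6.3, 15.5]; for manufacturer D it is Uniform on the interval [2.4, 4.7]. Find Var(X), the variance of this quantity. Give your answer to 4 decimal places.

Per component, A: μ=2.7, E[X²]=14.58; B: μ=7.5, E[X²]=59.49; C: μ=10.9, E[X²]=125.863; D: μ=3.55, E[X²]=13.0433.
E[X] = 0.1·2.7 + 0.3·7.5 + 0.5·10.9 + 0.1·3.55 = 8.325.
E[X²] = 0.1·14.58 + 0.3·59.49 + 0.5·125.863 + 0.1·13.0433 = 83.541.
Var(X) = E[X²] − (E[X])² = 83.541 − 69.3056 = 14.2354.

14.2354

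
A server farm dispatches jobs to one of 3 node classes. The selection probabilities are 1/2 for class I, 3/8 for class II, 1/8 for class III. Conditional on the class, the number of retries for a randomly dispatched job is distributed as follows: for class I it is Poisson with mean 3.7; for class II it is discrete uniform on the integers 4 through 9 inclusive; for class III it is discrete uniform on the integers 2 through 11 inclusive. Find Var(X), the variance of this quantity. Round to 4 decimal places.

Per component, I: μ=3.7, E[X²]=17.39; II: μ=6.5, E[X²]=45.1667; III: μ=6.5, E[X²]=50.5.
E[X] = 0.5·3.7 + 0.375·6.5 + 0.125·6.5 = 5.1.
E[X²] = 0.5·17.39 + 0.375·45.1667 + 0.125·50.5 = 31.945.
Var(X) = E[X²] − (E[X])² = 31.945 − 26.01 = 5.935.

5.9350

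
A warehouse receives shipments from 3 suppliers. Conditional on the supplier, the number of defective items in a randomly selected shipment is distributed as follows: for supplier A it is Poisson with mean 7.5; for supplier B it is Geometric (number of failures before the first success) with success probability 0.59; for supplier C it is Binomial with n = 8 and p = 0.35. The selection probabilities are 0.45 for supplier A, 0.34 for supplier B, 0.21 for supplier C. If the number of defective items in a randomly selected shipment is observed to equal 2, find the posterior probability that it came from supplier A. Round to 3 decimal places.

0.074

Likelihoods P(X=2 | ·): A: 0.0155555; B: 0.099179; C: 0.258687.
Posterior ∝ prior × likelihood. Numerator for A: 0.45·0.0155555 = 0.00699997.
Normalizing constant: 0.45·0.0155555 + 0.34·0.099179 + 0.21·0.258687 = 0.0950451.
P(A | observation) = 0.00699997 / 0.0950451 = 0.073649.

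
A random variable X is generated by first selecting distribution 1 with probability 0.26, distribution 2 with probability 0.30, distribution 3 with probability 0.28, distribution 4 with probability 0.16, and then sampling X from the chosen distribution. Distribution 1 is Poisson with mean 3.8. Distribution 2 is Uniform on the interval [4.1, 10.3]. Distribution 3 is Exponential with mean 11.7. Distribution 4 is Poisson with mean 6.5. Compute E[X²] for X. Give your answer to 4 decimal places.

For each component E[X²] = Var + (mean)², giving 1: 18.24; 2: 55.0433; 3: 273.78; 4: 48.75.
Overall E[X²] = 0.26·18.24 + 0.3·55.0433 + 0.28·273.78 + 0.16·48.75 = 105.714.

105.7138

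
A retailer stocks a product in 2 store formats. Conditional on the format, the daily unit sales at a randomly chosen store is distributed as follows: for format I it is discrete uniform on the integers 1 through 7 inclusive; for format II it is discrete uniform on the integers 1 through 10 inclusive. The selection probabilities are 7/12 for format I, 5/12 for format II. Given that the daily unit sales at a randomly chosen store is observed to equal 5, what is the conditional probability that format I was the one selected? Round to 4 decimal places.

Likelihoods P(X=5 | ·): I: 0.142857; II: 0.1.
Posterior ∝ prior × likelihood. Numerator for I: 0.583333·0.142857 = 0.0833333.
Normalizing constant: 0.583333·0.142857 + 0.416667·0.1 = 0.125.
P(I | observation) = 0.0833333 / 0.125 = 0.666667.

0.6667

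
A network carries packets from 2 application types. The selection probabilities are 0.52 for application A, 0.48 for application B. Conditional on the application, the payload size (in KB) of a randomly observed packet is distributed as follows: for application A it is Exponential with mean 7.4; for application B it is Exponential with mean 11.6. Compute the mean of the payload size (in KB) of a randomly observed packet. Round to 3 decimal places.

Component means — A: 7.4; B: 11.6.
E[X] = 0.52·7.4 + 0.48·11.6 = 9.416.

9.416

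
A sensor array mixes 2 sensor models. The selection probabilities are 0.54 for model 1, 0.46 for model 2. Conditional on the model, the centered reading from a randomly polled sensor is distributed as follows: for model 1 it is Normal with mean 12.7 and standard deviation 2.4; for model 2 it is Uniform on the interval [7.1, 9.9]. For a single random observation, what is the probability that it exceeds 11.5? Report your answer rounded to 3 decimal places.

Conditional on each model, P(X > 11.5): 1: 0.691462; 2: 0.
By total probability, P(X > 11.5) = 0.54·0.691462 + 0.46·0 = 0.37339.

0.373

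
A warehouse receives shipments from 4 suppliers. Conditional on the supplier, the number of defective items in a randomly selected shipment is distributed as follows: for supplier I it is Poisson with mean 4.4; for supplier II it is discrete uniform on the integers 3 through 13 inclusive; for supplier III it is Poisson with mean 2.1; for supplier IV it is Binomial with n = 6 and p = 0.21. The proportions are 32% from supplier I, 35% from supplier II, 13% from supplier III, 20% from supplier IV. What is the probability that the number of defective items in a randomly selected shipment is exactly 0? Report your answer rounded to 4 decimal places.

0.0685

Conditional on each supplier, P(X = 0): I: 0.0122773; II: 0; III: 0.122456; IV: 0.243087.
By total probability, P(X = 0) = 0.32·0.0122773 + 0.35·0 + 0.13·0.122456 + 0.2·0.243087 = 0.0684656.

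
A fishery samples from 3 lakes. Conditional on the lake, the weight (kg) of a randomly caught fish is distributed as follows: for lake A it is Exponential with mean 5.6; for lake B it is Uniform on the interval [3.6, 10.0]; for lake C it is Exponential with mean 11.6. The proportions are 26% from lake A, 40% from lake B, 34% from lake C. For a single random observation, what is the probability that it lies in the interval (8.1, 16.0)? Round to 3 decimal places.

Conditional on each lake, P(8.1 < X < 16.0): A: 0.177977; B: 0.296875; C: 0.24569.
By total probability, P(8.1 < X < 16.0) = 0.26·0.177977 + 0.4·0.296875 + 0.34·0.24569 = 0.248559.

0.249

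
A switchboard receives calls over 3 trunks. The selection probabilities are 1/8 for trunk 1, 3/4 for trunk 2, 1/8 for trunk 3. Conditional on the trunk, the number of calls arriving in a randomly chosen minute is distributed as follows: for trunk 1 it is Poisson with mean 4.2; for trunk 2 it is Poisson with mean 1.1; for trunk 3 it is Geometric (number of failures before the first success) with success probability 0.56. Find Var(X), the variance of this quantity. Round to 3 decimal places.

Per component, 1: μ=4.2, E[X²]=21.84; 2: μ=1.1, E[X²]=2.31; 3: μ=0.785714, E[X²]=2.02041.
E[X] = 0.125·4.2 + 0.75·1.1 + 0.125·0.785714 = 1.44821.
E[X²] = 0.125·21.84 + 0.75·2.31 + 0.125·2.02041 = 4.71505.
Var(X) = E[X²] − (E[X])² = 4.71505 − 2.09732 = 2.61773.

2.618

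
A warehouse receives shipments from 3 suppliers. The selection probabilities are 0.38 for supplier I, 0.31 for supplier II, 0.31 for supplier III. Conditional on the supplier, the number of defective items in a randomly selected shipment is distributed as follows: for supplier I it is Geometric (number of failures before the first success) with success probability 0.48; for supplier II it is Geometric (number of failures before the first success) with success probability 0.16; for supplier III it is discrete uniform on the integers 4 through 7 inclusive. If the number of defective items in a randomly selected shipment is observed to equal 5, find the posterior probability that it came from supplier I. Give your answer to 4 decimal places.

0.0659

Likelihoods P(X=5 | ·): I: 0.0182498; II: 0.0669139; III: 0.25.
Posterior ∝ prior × likelihood. Numerator for I: 0.38·0.0182498 = 0.00693492.
Normalizing constant: 0.38·0.0182498 + 0.31·0.0669139 + 0.31·0.25 = 0.105178.
P(I | observation) = 0.00693492 / 0.105178 = 0.0659349.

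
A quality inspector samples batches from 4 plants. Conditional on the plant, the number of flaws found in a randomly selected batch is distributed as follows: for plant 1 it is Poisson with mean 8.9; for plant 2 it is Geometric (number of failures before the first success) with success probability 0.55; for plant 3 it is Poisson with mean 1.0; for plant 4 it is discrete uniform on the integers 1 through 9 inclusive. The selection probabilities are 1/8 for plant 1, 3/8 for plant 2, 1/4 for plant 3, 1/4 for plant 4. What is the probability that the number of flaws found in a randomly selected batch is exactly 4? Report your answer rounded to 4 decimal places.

Conditional on each plant, P(X = 4): 1: 0.0356556; 2: 0.0225534; 3: 0.0153283; 4: 0.111111.
By total probability, P(X = 4) = 0.125·0.0356556 + 0.375·0.0225534 + 0.25·0.0153283 + 0.25·0.111111 = 0.0445243.

0.0445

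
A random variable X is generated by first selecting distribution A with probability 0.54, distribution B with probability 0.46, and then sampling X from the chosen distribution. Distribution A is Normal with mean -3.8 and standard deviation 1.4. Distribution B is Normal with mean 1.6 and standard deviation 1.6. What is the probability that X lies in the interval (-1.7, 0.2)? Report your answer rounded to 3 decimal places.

Conditional on each component, P(-1.7 < X < 0.2): A: 0.0646698; B: 0.171207.
By total probability, P(-1.7 < X < 0.2) = 0.54·0.0646698 + 0.46·0.171207 = 0.113677.

0.114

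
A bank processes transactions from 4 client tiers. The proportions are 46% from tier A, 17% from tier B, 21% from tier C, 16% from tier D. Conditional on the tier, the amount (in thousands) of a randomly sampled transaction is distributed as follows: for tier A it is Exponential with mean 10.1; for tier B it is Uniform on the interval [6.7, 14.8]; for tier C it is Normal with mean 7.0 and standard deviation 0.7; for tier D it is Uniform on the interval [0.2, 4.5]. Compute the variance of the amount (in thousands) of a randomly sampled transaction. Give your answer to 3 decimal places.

56.733

Per component, A: μ=10.1, E[X²]=204.02; B: μ=10.75, E[X²]=121.03; C: μ=7, E[X²]=49.49; D: μ=2.35, E[X²]=7.06333.
E[X] = 0.46·10.1 + 0.17·10.75 + 0.21·7 + 0.16·2.35 = 8.3195.
E[X²] = 0.46·204.02 + 0.17·121.03 + 0.21·49.49 + 0.16·7.06333 = 125.947.
Var(X) = E[X²] − (E[X])² = 125.947 − 69.2141 = 56.7333.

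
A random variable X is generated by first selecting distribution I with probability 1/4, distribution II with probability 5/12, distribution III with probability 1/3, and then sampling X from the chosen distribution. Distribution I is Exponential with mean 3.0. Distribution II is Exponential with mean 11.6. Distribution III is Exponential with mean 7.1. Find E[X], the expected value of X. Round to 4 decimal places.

Component means — I: 3; II: 11.6; III: 7.1.
E[X] = 0.25·3 + 0.416667·11.6 + 0.333333·7.1 = 7.95.

7.9500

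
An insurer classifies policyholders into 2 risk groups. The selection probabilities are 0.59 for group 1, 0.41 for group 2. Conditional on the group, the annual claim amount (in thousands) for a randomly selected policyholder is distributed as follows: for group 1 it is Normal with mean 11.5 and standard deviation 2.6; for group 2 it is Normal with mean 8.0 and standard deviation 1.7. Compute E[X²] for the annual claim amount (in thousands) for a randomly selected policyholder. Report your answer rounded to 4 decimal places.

109.4408

For each component E[X²] = Var + (mean)², giving 1: 139.01; 2: 66.89.
Overall E[X²] = 0.59·139.01 + 0.41·66.89 = 109.441.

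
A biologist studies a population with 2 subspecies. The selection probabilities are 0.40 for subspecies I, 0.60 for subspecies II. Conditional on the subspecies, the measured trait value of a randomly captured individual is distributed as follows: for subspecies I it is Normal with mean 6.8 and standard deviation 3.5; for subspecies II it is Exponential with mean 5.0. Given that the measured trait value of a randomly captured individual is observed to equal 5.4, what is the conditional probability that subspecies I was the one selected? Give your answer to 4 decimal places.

0.5081

Likelihoods f(5.4 | ·): I: 0.10522; II: 0.0679191.
Posterior ∝ prior × likelihood. Numerator for I: 0.4·0.10522 = 0.042088.
Normalizing constant: 0.4·0.10522 + 0.6·0.0679191 = 0.0828395.
P(I | observation) = 0.042088 / 0.0828395 = 0.508067.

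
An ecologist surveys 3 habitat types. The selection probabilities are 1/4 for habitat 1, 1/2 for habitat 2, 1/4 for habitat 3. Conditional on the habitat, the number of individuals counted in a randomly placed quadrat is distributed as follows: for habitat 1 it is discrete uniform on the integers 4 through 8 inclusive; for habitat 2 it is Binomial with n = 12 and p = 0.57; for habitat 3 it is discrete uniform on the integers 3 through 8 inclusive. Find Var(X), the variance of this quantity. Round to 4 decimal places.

3.0280

Per component, 1: μ=6, E[X²]=38; 2: μ=6.84, E[X²]=49.7268; 3: μ=5.5, E[X²]=33.1667.
E[X] = 0.25·6 + 0.5·6.84 + 0.25·5.5 = 6.295.
E[X²] = 0.25·38 + 0.5·49.7268 + 0.25·33.1667 = 42.6551.
Var(X) = E[X²] − (E[X])² = 42.6551 − 39.627 = 3.02804.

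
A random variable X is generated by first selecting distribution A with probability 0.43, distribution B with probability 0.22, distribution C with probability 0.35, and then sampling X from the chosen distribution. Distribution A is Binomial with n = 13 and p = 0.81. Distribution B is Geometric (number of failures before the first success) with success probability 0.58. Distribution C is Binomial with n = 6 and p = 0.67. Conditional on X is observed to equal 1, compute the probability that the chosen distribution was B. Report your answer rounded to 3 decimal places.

Likelihoods P(X=1 | ·): A: 2.33062e-08; B: 0.2436; C: 0.0157324.
Posterior ∝ prior × likelihood. Numerator for B: 0.22·0.2436 = 0.053592.
Normalizing constant: 0.43·2.33062e-08 + 0.22·0.2436 + 0.35·0.0157324 = 0.0590984.
P(B | observation) = 0.053592 / 0.0590984 = 0.906827.

0.907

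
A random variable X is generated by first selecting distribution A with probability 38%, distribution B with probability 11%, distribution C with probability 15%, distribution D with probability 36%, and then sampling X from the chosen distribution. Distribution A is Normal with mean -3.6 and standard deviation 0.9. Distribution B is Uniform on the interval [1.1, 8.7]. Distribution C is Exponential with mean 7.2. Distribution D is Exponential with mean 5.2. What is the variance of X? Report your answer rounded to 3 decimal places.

38.917

Per component, A: μ=-3.6, E[X²]=13.77; B: μ=4.9, E[X²]=28.8233; C: μ=7.2, E[X²]=103.68; D: μ=5.2, E[X²]=54.08.
E[X] = 0.38·-3.6 + 0.11·4.9 + 0.15·7.2 + 0.36·5.2 = 2.123.
E[X²] = 0.38·13.77 + 0.11·28.8233 + 0.15·103.68 + 0.36·54.08 = 43.424.
Var(X) = E[X²] − (E[X])² = 43.424 − 4.50713 = 38.9168.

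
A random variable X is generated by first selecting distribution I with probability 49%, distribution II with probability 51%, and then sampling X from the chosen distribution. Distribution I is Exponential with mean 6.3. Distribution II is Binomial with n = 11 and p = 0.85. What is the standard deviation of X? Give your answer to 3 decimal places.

4.742

Per component, I: μ=6.3, E[X²]=79.38; II: μ=9.35, E[X²]=88.825.
E[X] = 0.49·6.3 + 0.51·9.35 = 7.8555.
E[X²] = 0.49·79.38 + 0.51·88.825 = 84.197.
Var(X) = E[X²] − (E[X])² = 84.197 − 61.7089 = 22.4881.
SD(X) = √22.4881 = 4.74216.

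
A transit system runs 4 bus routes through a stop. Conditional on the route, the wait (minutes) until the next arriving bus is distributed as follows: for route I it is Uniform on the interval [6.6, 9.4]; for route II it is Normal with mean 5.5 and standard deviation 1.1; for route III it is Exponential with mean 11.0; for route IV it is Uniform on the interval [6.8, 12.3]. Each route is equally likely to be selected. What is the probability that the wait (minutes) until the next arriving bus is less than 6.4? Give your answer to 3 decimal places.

Conditional on each route, P(X < 6.4): I: 0; II: 0.793373; III: 0.441119; IV: 0.
By total probability, P(X < 6.4) = 0.25·0 + 0.25·0.793373 + 0.25·0.441119 + 0.25·0 = 0.308623.

0.309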